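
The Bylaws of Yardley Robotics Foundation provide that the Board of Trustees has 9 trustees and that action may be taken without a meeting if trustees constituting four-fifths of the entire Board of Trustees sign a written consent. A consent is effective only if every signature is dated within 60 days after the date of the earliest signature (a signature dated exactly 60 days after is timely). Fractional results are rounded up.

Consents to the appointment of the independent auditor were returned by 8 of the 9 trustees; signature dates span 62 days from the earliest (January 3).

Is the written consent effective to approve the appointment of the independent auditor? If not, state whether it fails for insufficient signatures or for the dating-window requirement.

Signatures required: four-fifths of 9 — 4/5 of 9 = 7.20, rounded up to 8, so 8 needed; 8 signed. Sufficient.
Dating window: the latest signature is 62 days after the earliest; the limit is 60 days. Outside the window.

Not effective — dating-window requirement not satisfied.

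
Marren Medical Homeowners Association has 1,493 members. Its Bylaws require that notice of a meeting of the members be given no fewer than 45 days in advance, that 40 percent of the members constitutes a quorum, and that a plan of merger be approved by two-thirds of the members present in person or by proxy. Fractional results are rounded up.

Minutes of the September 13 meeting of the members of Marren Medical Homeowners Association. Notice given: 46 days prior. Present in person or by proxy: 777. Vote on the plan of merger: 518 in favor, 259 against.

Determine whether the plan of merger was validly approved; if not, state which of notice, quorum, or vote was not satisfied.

Valid — all requirements satisfied.

Notice: 46 days given; 45 required. Satisfied.
Quorum: 40% of 1,493 = 597.20, rounded up to 598; 777 present. Satisfied.
Vote: requires two-thirds of those present (777); 2/3 of 777 = 518, so 518 needed; 518 in favor. Satisfied.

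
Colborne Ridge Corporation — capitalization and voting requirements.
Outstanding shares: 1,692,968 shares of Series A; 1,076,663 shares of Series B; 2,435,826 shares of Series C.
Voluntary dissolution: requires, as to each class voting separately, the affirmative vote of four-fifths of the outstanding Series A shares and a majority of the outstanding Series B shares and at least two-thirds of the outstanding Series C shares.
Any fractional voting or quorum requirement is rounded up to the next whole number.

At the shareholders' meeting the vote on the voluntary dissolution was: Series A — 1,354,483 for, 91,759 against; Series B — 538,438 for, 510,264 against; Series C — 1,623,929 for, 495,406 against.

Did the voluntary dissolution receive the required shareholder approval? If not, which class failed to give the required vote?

Approved — every class gave the required vote.

Series A: 4/5 of 1692968 = 1354374.40, rounded up to 1354375; 1,354,375 required, 1,354,483 in favor — approved.
Series B: a majority of 1076663 is 538332; 538,332 required, 538,438 in favor — approved.
Series C: 2/3 of 2435826 = 1623884; 1,623,884 required, 1,623,929 in favor — approved.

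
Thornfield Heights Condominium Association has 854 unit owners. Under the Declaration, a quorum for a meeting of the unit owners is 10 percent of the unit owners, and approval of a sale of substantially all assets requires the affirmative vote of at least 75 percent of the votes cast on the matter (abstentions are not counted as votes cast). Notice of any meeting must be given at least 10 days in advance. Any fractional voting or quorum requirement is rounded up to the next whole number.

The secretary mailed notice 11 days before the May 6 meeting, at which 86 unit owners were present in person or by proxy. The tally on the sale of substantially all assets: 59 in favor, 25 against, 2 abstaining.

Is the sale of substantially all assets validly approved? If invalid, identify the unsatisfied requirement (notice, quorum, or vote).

Invalid — vote requirement not satisfied.

Notice: 11 days given; 10 required. Satisfied.
Quorum: 10% of 854 = 85.40, rounded up to 86; 86 present. Satisfied.
Vote: requires three-fourths of the votes cast (86 − 2 abstaining = 84); 3/4 of 84 = 63, so 63 needed; 59 in favor. Not satisfied.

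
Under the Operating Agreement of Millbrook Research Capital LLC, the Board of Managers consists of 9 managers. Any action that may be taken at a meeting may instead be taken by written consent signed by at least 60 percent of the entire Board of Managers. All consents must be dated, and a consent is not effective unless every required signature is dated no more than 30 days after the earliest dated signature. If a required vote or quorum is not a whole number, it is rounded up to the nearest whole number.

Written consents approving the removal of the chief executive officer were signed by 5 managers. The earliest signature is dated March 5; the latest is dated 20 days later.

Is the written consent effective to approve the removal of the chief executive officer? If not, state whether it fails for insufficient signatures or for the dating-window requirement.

Not effective — insufficient signatures.

Signatures required: at least 60 percent of 9 — 3/5 of 9 = 5.40, rounded up to 6, so 6 needed; 5 signed. Insufficient.
Dating window: the latest signature is 20 days after the earliest; the limit is 30 days. Within the window.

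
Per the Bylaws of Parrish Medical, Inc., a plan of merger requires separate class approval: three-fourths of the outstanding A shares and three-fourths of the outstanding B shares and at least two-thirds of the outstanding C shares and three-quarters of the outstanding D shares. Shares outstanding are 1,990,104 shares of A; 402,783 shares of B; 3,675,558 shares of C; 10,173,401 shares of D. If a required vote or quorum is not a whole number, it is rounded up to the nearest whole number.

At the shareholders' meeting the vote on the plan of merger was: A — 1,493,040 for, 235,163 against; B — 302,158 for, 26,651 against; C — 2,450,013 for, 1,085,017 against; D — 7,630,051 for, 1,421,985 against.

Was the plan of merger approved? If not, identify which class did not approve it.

A: 3/4 of 1990104 = 1492578; 1,492,578 required, 1,493,040 in favor — approved.
B: 3/4 of 402783 = 302087.25, rounded up to 302088; 302,088 required, 302,158 in favor — approved.
C: 2/3 of 3675558 = 2450372; 2,450,372 required, 2,450,013 in favor — not approved.
D: 3/4 of 10173401 = 7630050.75, rounded up to 7630051; 7,630,051 required, 7,630,051 in favor — approved.

Not approved — the C shares did not give the required vote.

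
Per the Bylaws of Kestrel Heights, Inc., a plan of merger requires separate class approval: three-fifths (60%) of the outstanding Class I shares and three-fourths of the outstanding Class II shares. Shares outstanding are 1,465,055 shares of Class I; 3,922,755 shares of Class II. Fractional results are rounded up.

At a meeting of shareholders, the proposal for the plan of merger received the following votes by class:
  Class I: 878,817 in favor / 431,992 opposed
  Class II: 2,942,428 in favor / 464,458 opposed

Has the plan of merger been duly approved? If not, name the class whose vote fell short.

Not approved — the Class I shares did not give the required vote.

Class I: 3/5 of 1465055 = 879033; 879,033 required, 878,817 in favor — not approved.
Class II: 3/4 of 3922755 = 2942066.25, rounded up to 2942067; 2,942,067 required, 2,942,428 in favor — approved.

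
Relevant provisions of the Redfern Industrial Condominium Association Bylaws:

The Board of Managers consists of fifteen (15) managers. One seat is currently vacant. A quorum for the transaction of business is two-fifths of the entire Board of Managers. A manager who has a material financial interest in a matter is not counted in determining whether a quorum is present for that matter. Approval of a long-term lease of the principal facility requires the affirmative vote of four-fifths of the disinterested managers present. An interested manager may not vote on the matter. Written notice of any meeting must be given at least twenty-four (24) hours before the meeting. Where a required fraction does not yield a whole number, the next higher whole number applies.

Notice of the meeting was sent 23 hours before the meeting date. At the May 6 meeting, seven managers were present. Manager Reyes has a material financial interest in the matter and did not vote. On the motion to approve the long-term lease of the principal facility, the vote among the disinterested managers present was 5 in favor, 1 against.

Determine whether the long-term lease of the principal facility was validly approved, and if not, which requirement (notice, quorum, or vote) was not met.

Notice: 23 hours given; 24 required (23 < 24). Not satisfied.
Quorum: 7 present, but the 1 interested manager does not count, leaving 6. Quorum is 6. Satisfied.
Vote: the long-term lease of the principal facility requires four-fifths of the disinterested managers present (7 − 1 = 6). 4/5 of 6 = 4.80, rounded up to 5, so 5 affirmative votes are needed; 5 voted in favor. Satisfied.

Invalid — notice requirement not satisfied.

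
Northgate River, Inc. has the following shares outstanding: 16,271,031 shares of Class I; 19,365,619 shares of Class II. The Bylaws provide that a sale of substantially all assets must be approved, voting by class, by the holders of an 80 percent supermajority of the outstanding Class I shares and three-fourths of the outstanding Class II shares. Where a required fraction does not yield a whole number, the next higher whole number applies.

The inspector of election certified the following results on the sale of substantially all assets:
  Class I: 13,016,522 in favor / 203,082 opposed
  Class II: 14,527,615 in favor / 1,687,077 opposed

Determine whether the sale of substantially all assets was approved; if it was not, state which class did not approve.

Class I: 4/5 of 16271031 = 13016824.80, rounded up to 13016825; 13,016,825 required, 13,016,522 in favor — not approved.
Class II: 3/4 of 19365619 = 14524214.25, rounded up to 14524215; 14,524,215 required, 14,527,615 in favor — approved.

Not approved — the Class I shares did not give the required vote.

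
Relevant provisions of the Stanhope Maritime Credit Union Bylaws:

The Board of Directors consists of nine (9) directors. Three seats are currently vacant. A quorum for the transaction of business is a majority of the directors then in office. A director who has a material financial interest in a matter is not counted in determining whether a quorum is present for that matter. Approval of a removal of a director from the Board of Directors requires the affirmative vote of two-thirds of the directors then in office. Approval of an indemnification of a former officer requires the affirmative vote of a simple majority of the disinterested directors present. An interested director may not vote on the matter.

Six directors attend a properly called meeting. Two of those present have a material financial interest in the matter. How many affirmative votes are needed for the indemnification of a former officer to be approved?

3

The indemnification of a former officer requires a majority of the disinterested directors present (6 − 2 = 4).
A majority of 4 is 3.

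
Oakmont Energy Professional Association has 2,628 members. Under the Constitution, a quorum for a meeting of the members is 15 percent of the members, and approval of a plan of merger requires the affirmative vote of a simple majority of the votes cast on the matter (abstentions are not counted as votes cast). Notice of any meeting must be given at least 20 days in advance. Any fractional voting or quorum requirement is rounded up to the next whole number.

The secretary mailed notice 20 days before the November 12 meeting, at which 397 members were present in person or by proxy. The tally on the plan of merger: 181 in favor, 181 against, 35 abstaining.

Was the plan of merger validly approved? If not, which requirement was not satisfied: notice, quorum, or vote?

Invalid — vote requirement not satisfied.

Notice: 20 days given; 20 required. Satisfied.
Quorum: 15% of 2,628 = 394.20, rounded up to 395; 397 present. Satisfied.
Vote: requires a majority of the votes cast (397 − 35 abstaining = 362); a majority of 362 is 182, so 182 needed; 181 in favor. Not satisfied.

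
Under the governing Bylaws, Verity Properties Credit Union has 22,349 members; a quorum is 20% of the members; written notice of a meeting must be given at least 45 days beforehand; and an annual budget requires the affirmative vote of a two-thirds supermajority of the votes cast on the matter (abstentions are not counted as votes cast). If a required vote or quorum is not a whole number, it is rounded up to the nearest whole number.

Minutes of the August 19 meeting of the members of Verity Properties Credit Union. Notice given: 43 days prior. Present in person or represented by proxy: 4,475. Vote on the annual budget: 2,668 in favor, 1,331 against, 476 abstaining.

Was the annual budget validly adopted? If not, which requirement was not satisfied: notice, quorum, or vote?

Notice: 43 days given; 45 required. Not satisfied.
Quorum: 20% of 22,349 = 4,469.80, rounded up to 4,470; 4,475 present. Satisfied.
Vote: requires two-thirds of the votes cast (4,475 − 476 abstaining = 3,999); 2/3 of 3999 = 2666, so 2,666 needed; 2,668 in favor. Satisfied.

Invalid — notice requirement not satisfied.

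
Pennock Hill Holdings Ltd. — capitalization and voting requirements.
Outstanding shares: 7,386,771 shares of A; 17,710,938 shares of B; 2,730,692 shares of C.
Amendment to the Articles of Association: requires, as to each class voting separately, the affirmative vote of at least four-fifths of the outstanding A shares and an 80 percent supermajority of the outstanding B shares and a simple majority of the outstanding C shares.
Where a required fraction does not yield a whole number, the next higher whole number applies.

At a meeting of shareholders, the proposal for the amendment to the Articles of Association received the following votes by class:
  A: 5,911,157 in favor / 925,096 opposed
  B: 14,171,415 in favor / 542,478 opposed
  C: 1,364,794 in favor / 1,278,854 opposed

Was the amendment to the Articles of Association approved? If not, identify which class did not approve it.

Not approved — the C shares did not give the required vote.

A: 4/5 of 7386771 = 5909416.80, rounded up to 5909417; 5,909,417 required, 5,911,157 in favor — approved.
B: 4/5 of 17710938 = 14168750.40, rounded up to 14168751; 14,168,751 required, 14,171,415 in favor — approved.
C: a majority of 2730692 is 1365347; 1,365,347 required, 1,364,794 in favor — not approved.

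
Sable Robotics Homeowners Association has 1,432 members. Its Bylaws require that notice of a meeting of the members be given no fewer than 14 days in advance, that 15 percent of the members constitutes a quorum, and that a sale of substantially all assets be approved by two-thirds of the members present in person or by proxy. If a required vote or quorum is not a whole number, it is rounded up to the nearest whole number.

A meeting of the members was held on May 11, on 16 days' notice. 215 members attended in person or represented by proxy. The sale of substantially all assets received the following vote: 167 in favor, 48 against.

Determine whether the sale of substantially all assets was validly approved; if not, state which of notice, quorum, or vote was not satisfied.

Notice: 16 days given; 14 required. Satisfied.
Quorum: 15% of 1,432 = 214.80, rounded up to 215; 215 present. Satisfied.
Vote: requires two-thirds of those present (215); 2/3 of 215 = 143.33, rounded up to 144, so 144 needed; 167 in favor. Satisfied.

Valid — all requirements satisfied.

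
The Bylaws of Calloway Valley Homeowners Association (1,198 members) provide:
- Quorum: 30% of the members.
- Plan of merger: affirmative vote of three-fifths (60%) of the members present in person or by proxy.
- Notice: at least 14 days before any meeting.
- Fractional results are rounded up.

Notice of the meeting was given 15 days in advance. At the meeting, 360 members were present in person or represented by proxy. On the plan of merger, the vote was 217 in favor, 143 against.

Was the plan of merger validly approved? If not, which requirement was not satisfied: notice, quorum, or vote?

Notice: 15 days given; 14 required. Satisfied.
Quorum: 30% of 1,198 = 359.40, rounded up to 360; 360 present. Satisfied.
Vote: requires three-fifths of those present (360); 3/5 of 360 = 216, so 216 needed; 217 in favor. Satisfied.

Valid — all requirements satisfied.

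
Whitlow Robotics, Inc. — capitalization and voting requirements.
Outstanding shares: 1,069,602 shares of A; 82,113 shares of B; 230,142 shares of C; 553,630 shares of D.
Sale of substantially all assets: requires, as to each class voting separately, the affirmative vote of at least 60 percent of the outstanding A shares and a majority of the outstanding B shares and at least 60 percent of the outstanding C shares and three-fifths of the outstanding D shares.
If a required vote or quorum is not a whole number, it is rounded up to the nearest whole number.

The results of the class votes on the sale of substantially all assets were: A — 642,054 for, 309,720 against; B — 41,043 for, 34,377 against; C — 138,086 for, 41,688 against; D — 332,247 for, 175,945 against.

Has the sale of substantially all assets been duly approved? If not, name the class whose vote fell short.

A: 3/5 of 1069602 = 641761.20, rounded up to 641762; 641,762 required, 642,054 in favor — approved.
B: a majority of 82113 is 41057; 41,057 required, 41,043 in favor — not approved.
C: 3/5 of 230142 = 138085.20, rounded up to 138086; 138,086 required, 138,086 in favor — approved.
D: 3/5 of 553630 = 332178; 332,178 required, 332,247 in favor — approved.

Not approved — the B shares did not give the required vote.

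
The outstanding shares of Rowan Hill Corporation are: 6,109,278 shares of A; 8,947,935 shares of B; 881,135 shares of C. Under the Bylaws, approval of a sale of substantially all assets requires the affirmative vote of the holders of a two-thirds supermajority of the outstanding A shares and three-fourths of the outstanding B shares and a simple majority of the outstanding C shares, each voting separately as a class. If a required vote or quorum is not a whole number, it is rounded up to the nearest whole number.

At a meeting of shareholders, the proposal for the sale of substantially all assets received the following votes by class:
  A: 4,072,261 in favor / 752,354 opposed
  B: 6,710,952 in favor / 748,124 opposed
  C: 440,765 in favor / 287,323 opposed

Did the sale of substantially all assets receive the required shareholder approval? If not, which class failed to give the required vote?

A: 2/3 of 6109278 = 4072852; 4,072,852 required, 4,072,261 in favor — not approved.
B: 3/4 of 8947935 = 6710951.25, rounded up to 6710952; 6,710,952 required, 6,710,952 in favor — approved.
C: a majority of 881135 is 440568; 440,568 required, 440,765 in favor — approved.

Not approved — the A shares did not give the required vote.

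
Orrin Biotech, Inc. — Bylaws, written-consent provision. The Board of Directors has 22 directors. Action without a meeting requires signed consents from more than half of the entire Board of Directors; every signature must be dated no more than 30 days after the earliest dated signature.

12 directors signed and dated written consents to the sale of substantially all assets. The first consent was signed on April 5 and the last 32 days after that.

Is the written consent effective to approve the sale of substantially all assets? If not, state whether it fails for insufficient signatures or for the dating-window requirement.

Not effective — dating-window requirement not satisfied.

Signatures required: more than half of 22 — a majority of 22 is 12, so 12 needed; 12 signed. Sufficient.
Dating window: the latest signature is 32 days after the earliest; the limit is 30 days. Outside the window.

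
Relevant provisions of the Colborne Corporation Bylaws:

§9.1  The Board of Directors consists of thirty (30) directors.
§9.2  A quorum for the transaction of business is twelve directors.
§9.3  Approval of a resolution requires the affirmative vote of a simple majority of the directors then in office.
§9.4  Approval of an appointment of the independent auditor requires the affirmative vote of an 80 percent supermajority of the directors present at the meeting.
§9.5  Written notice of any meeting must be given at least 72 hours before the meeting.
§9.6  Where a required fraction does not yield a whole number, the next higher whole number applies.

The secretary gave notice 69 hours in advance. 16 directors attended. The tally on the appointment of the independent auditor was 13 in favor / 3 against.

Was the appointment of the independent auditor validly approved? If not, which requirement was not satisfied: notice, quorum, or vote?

Invalid — notice requirement not satisfied.

Notice: 69 hours given; 72 required (69 < 72). Not satisfied.
Quorum: 16 present; quorum is 12. Satisfied.
Vote: the appointment of the independent auditor requires four-fifths of the directors present (16). 4/5 of 16 = 12.80, rounded up to 13, so 13 affirmative votes are needed; 13 voted in favor. Satisfied.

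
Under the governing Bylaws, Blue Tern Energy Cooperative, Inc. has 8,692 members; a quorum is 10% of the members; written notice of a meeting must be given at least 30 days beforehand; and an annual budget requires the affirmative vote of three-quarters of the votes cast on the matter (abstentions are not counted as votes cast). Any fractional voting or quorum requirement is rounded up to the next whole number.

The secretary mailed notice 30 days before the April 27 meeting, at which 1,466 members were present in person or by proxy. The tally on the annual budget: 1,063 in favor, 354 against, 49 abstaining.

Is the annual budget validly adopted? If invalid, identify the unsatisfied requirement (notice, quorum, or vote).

Valid — all requirements satisfied.

Notice: 30 days given; 30 required. Satisfied.
Quorum: 10% of 8,692 = 869.20, rounded up to 870; 1,466 present. Satisfied.
Vote: requires three-fourths of the votes cast (1,466 − 49 abstaining = 1,417); 3/4 of 1417 = 1062.75, rounded up to 1063, so 1,063 needed; 1,063 in favor. Satisfied.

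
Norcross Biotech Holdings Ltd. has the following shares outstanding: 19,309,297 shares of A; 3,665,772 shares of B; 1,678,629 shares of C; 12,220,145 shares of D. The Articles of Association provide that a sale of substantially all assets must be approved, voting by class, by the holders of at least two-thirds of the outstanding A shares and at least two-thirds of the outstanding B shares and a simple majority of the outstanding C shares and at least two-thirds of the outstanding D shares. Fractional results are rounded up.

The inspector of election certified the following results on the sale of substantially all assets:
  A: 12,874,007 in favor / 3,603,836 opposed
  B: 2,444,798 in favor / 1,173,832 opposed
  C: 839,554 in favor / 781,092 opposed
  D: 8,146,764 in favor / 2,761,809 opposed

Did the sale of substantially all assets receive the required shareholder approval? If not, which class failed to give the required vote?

A: 2/3 of 19309297 = 12872864.67, rounded up to 12872865; 12,872,865 required, 12,874,007 in favor — approved.
B: 2/3 of 3665772 = 2443848; 2,443,848 required, 2,444,798 in favor — approved.
C: a majority of 1678629 is 839315; 839,315 required, 839,554 in favor — approved.
D: 2/3 of 12220145 = 8146763.33, rounded up to 8146764; 8,146,764 required, 8,146,764 in favor — approved.

Approved — every class gave the required vote.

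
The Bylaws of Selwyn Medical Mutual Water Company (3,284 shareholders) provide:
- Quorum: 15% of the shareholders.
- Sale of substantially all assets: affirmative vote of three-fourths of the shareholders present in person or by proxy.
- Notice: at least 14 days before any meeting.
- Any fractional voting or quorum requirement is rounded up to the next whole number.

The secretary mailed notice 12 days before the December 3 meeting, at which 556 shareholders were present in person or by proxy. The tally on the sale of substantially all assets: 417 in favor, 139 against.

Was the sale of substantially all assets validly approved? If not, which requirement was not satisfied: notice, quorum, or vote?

Invalid — notice requirement not satisfied.

Notice: 12 days given; 14 required. Not satisfied.
Quorum: 15% of 3,284 = 492.60, rounded up to 493; 556 present. Satisfied.
Vote: requires three-fourths of those present (556); 3/4 of 556 = 417, so 417 needed; 417 in favor. Satisfied.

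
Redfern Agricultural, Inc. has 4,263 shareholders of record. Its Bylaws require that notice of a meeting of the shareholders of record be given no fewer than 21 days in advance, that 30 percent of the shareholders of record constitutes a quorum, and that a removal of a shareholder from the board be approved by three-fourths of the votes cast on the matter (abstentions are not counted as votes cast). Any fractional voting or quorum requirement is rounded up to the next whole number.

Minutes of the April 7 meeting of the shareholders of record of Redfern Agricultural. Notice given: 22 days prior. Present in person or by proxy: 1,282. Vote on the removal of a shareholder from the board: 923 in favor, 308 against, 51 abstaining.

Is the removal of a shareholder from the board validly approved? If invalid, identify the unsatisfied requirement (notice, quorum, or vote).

Notice: 22 days given; 21 required. Satisfied.
Quorum: 30% of 4,263 = 1,278.90, rounded up to 1,279; 1,282 present. Satisfied.
Vote: requires three-fourths of the votes cast (1,282 − 51 abstaining = 1,231); 3/4 of 1231 = 923.25, rounded up to 924, so 924 needed; 923 in favor. Not satisfied.

Invalid — vote requirement not satisfied.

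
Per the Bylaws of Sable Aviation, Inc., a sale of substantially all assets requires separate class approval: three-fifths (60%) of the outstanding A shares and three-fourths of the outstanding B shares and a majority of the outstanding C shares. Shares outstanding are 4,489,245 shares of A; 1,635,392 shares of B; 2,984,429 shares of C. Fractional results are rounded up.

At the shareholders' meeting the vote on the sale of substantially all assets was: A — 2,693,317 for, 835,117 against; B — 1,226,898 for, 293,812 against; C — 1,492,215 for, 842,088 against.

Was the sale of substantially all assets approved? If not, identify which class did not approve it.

Not approved — the A shares did not give the required vote.

A: 3/5 of 4489245 = 2693547; 2,693,547 required, 2,693,317 in favor — not approved.
B: 3/4 of 1635392 = 1226544; 1,226,544 required, 1,226,898 in favor — approved.
C: a majority of 2984429 is 1492215; 1,492,215 required, 1,492,215 in favor — approved.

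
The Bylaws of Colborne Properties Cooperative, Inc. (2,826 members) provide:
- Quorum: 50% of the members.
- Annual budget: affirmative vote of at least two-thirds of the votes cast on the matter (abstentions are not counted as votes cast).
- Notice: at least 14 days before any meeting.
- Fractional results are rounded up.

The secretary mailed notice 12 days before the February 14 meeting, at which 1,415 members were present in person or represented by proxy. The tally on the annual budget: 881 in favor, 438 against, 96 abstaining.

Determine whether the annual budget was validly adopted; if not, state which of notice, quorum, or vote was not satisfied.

Invalid — notice requirement not satisfied.

Notice: 12 days given; 14 required. Not satisfied.
Quorum: 50% of 2,826 = 1,413; 1,415 present. Satisfied.
Vote: requires two-thirds of the votes cast (1,415 − 96 abstaining = 1,319); 2/3 of 1319 = 879.33, rounded up to 880, so 880 needed; 881 in favor. Satisfied.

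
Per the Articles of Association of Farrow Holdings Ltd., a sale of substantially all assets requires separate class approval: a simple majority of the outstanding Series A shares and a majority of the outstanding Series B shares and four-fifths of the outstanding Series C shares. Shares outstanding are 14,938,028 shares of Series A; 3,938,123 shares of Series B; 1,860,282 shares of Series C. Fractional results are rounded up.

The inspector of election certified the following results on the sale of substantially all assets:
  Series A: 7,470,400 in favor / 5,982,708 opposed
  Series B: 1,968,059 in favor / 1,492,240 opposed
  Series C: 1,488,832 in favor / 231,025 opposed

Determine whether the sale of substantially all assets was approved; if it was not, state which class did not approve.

Not approved — the Series B shares did not give the required vote.

Series A: a majority of 14938028 is 7469015; 7,469,015 required, 7,470,400 in favor — approved.
Series B: a majority of 3938123 is 1969062; 1,969,062 required, 1,968,059 in favor — not approved.
Series C: 4/5 of 1860282 = 1488225.60, rounded up to 1488226; 1,488,226 required, 1,488,832 in favor — approved.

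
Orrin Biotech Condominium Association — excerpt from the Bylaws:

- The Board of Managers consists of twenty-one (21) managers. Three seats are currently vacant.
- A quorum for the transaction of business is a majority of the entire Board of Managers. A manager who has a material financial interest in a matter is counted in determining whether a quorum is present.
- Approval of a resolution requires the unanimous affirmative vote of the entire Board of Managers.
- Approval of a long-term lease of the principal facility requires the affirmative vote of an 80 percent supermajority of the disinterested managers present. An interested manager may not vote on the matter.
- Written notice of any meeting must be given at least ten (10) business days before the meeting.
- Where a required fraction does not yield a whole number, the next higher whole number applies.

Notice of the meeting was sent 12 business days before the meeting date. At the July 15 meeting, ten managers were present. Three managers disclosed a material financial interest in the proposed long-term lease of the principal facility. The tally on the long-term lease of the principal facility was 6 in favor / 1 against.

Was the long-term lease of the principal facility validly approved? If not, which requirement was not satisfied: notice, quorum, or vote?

Notice: 12 business days given; 10 required (12 ≥ 10). Satisfied.
Quorum: 10 present (interested managers count toward quorum); quorum is 11. Not satisfied.
Vote: the long-term lease of the principal facility requires four-fifths of the disinterested managers present (10 − 3 = 7). 4/5 of 7 = 5.60, rounded up to 6, so 6 affirmative votes are needed; 6 voted in favor. Satisfied. (Moot — without a quorum no business can be validly transacted.)

Invalid — quorum requirement not satisfied.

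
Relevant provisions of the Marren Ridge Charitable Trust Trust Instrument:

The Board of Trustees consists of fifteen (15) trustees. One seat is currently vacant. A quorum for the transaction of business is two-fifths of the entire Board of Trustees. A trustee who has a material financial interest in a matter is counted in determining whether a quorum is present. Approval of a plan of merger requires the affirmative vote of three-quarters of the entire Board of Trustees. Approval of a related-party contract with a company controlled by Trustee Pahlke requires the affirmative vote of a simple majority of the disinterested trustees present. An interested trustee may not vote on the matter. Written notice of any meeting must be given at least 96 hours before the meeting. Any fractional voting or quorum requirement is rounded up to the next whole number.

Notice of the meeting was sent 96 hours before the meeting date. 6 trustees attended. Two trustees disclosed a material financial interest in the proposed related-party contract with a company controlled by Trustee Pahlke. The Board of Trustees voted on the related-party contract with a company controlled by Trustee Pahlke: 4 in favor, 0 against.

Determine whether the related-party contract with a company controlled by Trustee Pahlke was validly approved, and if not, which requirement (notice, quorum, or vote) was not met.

Valid — all requirements satisfied.

Notice: 96 hours given; 96 required (96 ≥ 96). Satisfied.
Quorum: 6 present (interested trustees count toward quorum); quorum is 6. Satisfied.
Vote: the related-party contract with a company controlled by Trustee Pahlke requires a majority of the disinterested trustees present (6 − 2 = 4). A majority of 4 is 3, so 3 affirmative votes are needed; 4 voted in favor. Satisfied.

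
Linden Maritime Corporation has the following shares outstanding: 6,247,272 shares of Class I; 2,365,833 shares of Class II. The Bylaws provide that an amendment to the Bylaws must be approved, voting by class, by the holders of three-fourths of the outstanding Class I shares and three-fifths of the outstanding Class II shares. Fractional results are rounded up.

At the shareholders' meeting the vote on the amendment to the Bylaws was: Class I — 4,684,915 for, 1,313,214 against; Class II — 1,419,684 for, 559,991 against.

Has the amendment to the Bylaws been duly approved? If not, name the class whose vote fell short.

Class I: 3/4 of 6247272 = 4685454; 4,685,454 required, 4,684,915 in favor — not approved.
Class II: 3/5 of 2365833 = 1419499.80, rounded up to 1419500; 1,419,500 required, 1,419,684 in favor — approved.

Not approved — the Class I shares did not give the required vote.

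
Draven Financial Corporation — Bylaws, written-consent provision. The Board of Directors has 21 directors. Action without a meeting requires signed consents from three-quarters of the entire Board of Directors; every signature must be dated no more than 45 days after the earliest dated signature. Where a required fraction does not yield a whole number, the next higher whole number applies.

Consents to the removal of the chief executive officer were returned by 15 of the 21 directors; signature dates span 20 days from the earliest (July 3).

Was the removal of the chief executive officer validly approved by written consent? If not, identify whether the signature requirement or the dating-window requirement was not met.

Signatures required: three-quarters of 21 — 3/4 of 21 = 15.75, rounded up to 16, so 16 needed; 15 signed. Insufficient.
Dating window: the latest signature is 20 days after the earliest; the limit is 45 days. Within the window.

Not effective — insufficient signatures.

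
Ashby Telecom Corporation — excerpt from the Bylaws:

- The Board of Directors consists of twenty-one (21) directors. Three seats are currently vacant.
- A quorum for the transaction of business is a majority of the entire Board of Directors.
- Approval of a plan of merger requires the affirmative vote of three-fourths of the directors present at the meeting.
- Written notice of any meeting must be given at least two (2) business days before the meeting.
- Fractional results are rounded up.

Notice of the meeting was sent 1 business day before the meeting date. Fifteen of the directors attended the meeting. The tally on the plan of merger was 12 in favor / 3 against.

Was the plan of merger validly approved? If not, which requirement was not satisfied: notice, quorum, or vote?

Invalid — notice requirement not satisfied.

Notice: 1 business day given; 2 required (1 < 2). Not satisfied.
Quorum: 15 present; quorum is 11. Satisfied.
Vote: the plan of merger requires three-fourths of the directors present (15). 3/4 of 15 = 11.25, rounded up to 12, so 12 affirmative votes are needed; 12 voted in favor. Satisfied.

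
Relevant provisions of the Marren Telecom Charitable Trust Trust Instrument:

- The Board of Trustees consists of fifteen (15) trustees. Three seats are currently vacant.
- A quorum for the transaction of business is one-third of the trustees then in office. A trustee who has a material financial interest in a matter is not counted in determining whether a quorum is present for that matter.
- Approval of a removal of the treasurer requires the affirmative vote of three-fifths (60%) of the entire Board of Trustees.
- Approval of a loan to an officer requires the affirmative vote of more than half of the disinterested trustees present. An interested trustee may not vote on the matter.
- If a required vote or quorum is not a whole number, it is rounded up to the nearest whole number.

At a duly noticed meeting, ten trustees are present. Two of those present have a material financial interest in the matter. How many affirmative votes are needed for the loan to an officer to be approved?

The loan to an officer requires a majority of the disinterested trustees present (10 − 2 = 8).
A majority of 8 is 5.

5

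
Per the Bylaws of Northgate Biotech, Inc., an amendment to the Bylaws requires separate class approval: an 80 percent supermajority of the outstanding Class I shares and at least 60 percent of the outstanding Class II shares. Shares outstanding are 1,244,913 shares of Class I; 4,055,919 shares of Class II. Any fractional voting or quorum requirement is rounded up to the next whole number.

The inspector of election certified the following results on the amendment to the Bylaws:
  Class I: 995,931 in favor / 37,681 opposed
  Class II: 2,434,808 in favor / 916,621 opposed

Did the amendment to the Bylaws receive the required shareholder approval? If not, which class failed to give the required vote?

Class I: 4/5 of 1244913 = 995930.40, rounded up to 995931; 995,931 required, 995,931 in favor — approved.
Class II: 3/5 of 4055919 = 2433551.40, rounded up to 2433552; 2,433,552 required, 2,434,808 in favor — approved.

Approved — every class gave the required vote.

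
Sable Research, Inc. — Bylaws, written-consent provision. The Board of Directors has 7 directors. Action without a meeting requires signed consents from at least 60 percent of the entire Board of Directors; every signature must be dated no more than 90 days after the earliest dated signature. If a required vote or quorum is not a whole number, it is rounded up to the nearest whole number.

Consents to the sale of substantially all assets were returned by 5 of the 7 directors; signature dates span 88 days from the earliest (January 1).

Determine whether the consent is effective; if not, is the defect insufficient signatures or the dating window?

Effective — both the signature and dating-window requirements are satisfied.

Signatures required: at least 60 percent of 7 — 3/5 of 7 = 4.20, rounded up to 5, so 5 needed; 5 signed. Sufficient.
Dating window: the latest signature is 88 days after the earliest; the limit is 90 days. Within the window.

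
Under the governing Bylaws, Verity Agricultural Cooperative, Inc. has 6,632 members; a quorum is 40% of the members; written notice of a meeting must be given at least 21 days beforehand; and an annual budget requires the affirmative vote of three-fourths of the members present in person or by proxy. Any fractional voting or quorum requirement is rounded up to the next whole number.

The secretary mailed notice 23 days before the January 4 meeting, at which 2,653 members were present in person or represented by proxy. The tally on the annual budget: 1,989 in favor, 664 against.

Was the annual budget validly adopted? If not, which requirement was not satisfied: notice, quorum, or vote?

Invalid — vote requirement not satisfied.

Notice: 23 days given; 21 required. Satisfied.
Quorum: 40% of 6,632 = 2,652.80, rounded up to 2,653; 2,653 present. Satisfied.
Vote: requires three-fourths of those present (2,653); 3/4 of 2653 = 1989.75, rounded up to 1990, so 1,990 needed; 1,989 in favor. Not satisfied.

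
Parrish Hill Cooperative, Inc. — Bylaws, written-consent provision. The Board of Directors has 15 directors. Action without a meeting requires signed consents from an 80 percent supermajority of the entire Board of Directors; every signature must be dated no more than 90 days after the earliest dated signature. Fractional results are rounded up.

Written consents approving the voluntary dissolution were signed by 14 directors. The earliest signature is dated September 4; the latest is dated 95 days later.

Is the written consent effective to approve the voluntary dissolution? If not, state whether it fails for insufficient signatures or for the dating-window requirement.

Signatures required: an 80 percent supermajority of 15 — 4/5 of 15 = 12, so 12 needed; 14 signed. Sufficient.
Dating window: the latest signature is 95 days after the earliest; the limit is 90 days. Outside the window.

Not effective — dating-window requirement not satisfied.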